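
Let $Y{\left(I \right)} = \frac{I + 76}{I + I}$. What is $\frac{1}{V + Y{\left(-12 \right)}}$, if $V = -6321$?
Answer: $- \frac{3}{18971} \approx -0.00015814$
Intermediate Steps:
$Y{\left(I \right)} = \frac{76 + I}{2 I}$
$\frac{1}{V + Y{\left(-12 \right)}} = \frac{1}{-6321 + \frac{76 - 12}{2 \left(-12\right)}} = \frac{1}{-6321 + \frac{1}{2} \left(- \frac{1}{12}\right) 64} = \frac{1}{-6321 - \frac{8}{3}} = \frac{1}{- \frac{18971}{3}} = - \frac{3}{18971}$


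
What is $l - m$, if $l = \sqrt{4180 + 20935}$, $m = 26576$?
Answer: $-26576 + \sqrt{25115} \approx -26418.0$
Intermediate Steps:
$l = \sqrt{25115} \approx 158.48$
$l - m = \sqrt{25115} - 26576 = -26576 + \sqrt{25115}$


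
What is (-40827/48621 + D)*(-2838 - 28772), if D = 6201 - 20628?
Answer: 7391429456780/16207 ≈ 4.5606e+8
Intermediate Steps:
D = -14427
(-40827/48621 + D)*(-2838 - 28772) = (-40827/48621 - 14427)*(-2838 - 28772) = (-40827*1/48621 - 14427)*(-31610) = (-13609/16207 - 14427)*(-31610) = -233831998/16207*(-31610) = 7391429456780/16207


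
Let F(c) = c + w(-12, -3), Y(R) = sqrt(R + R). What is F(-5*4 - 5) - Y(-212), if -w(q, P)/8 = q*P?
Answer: -313 - 2*I*sqrt(106) ≈ -313.0 - 20.591*I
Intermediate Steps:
Y(R) = sqrt(2)*sqrt(R) (Y(R) = sqrt(2*R) = sqrt(2)*sqrt(R))
w(q, P) = -8*P*q (w(q, P) = -8*q*P = -8*P*q)
F(c) = -288 + c (F(c) = c - 8*(-3)*(-12) = c - 288 = -288 + c)
F(-5*4 - 5) - Y(-212) = (-288 + (-5*4 - 5)) - sqrt(2)*sqrt(-212) = (-288 + (-20 - 5)) - sqrt(2)*2*I*sqrt(53) = (-288 - 25) - 2*I*sqrt(106) = -313 - 2*I*sqrt(106)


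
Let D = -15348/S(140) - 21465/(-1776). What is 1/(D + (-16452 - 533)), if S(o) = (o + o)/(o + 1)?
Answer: -20720/511819807 ≈ -4.0483e-5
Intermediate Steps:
S(o) = 2*o/(1 + o) (S(o) = (2*o)/(1 + o) = 2*o/(1 + o))
D = -159890607/20720 (D = -15348/(2*140/(1 + 140)) - 21465/(-1776) = -15348/(2*140/141) - 21465*(-1/1776) = -15348/(2*140*(1/141)) + 7155/592 = -15348/280/141 + 7155/592 = -15348*141/280 + 7155/592 = -541017/70 + 7155/592 = -159890607/20720 ≈ -7716.7)
1/(D + (-16452 - 533)) = 1/(-159890607/20720 + (-16452 - 533)) = 1/(-159890607/20720 - 16985) = 1/(-511819807/20720) = -20720/511819807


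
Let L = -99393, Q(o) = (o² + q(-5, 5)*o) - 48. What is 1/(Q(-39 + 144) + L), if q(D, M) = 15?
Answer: -1/86841 ≈ -1.1515e-5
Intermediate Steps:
Q(o) = -48 + o² + 15*o (Q(o) = (o² + 15*o) - 48 = -48 + o² + 15*o)
1/(Q(-39 + 144) + L) = 1/((-48 + (-39 + 144)² + 15*(-39 + 144)) - 99393) = 1/((-48 + 105² + 15*105) - 99393) = 1/((-48 + 11025 + 1575) - 99393) = 1/(12552 - 99393) = 1/(-86841) = -1/86841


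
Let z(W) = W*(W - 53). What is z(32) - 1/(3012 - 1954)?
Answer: -710977/1058 ≈ -672.00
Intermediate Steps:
z(W) = W*(-53 + W)
z(32) - 1/(3012 - 1954) = 32*(-53 + 32) - 1/(3012 - 1954) = 32*(-21) - 1/1058 = -672 - 1*1/1058 = -672 - 1/1058 = -710977/1058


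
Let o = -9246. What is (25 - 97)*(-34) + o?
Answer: -6798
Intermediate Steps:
(25 - 97)*(-34) + o = (25 - 97)*(-34) - 9246 = -72*(-34) - 9246 = 2448 - 9246 = -6798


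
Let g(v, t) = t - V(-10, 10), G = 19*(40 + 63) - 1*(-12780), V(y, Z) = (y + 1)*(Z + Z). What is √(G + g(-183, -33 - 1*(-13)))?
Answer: √14897 ≈ 122.05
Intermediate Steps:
V(y, Z) = 2*Z*(1 + y) (V(y, Z) = (1 + y)*(2*Z) = 2*Z*(1 + y))
G = 14737 (G = 19*103 + 12780 = 1957 + 12780 = 14737)
g(v, t) = 180 + t (g(v, t) = t - 2*10*(1 - 10) = t - 2*10*(-9) = t - 1*(-180) = t + 180 = 180 + t)
√(G + g(-183, -33 - 1*(-13))) = √(14737 + (180 + (-33 - 1*(-13)))) = √(14737 + (180 + (-33 + 13))) = √(14737 + (180 - 20)) = √(14737 + 160) = √14897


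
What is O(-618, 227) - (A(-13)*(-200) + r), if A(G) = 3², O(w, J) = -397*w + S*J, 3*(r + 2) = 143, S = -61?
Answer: 699760/3 ≈ 2.3325e+5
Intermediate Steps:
r = 137/3 (r = -2 + (⅓)*143 = -2 + 143/3 = 137/3 ≈ 45.667)
O(w, J) = -397*w - 61*J
A(G) = 9
O(-618, 227) - (A(-13)*(-200) + r) = (-397*(-618) - 61*227) - (9*(-200) + 137/3) = (245346 - 13847) - (-1800 + 137/3) = 231499 - 1*(-5263/3) = 231499 + 5263/3 = 699760/3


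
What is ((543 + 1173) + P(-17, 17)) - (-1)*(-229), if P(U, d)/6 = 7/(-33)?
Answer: 16343/11 ≈ 1485.7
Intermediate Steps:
P(U, d) = -14/11 (P(U, d) = 6*(7/(-33)) = 6*(7*(-1/33)) = 6*(-7/33) = -14/11)
((543 + 1173) + P(-17, 17)) - (-1)*(-229) = ((543 + 1173) - 14/11) - (-1)*(-229) = (1716 - 14/11) - 1*229 = 18862/11 - 229 = 16343/11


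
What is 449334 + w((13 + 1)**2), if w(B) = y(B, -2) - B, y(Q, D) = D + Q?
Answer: 449332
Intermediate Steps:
w(B) = -2 (w(B) = (-2 + B) - B = -2)
449334 + w((13 + 1)**2) = 449334 - 2 = 449332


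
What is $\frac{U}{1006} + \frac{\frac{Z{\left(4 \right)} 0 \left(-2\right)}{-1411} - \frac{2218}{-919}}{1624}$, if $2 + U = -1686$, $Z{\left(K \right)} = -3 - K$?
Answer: $- \frac{629258605}{375352684} \approx -1.6764$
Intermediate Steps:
$U = -1688$ ($U = -2 - 1686 = -1688$)
$\frac{U}{1006} + \frac{\frac{Z{\left(4 \right)} 0 \left(-2\right)}{-1411} - \frac{2218}{-919}}{1624} = - \frac{1688}{1006} + \frac{\frac{\left(-3 - 4\right) 0 \left(-2\right)}{-1411} - \frac{2218}{-919}}{1624} = \left(-1688\right) \frac{1}{1006} + \left(\left(-3 - 4\right) 0 \left(-2\right) \left(- \frac{1}{1411}\right) - - \frac{2218}{919}\right) \frac{1}{1624} = - \frac{844}{503} + \left(\left(-7\right) 0 \left(-2\right) \left(- \frac{1}{1411}\right) + \frac{2218}{919}\right) \frac{1}{1624} = - \frac{844}{503} + \left(0 \left(-2\right) \left(- \frac{1}{1411}\right) + \frac{2218}{919}\right) \frac{1}{1624} = - \frac{844}{503} + \left(0 \left(- \frac{1}{1411}\right) + \frac{2218}{919}\right) \frac{1}{1624} = - \frac{844}{503} + \left(0 + \frac{2218}{919}\right) \frac{1}{1624} = - \frac{844}{503} + \frac{2218}{919} \cdot \frac{1}{1624} = - \frac{844}{503} + \frac{1109}{746228} = - \frac{629258605}{375352684}$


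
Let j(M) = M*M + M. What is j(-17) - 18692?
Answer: -18420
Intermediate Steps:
j(M) = M + M² (j(M) = M² + M = M + M²)
j(-17) - 18692 = -17*(1 - 17) - 18692 = -17*(-16) - 18692 = 272 - 18692 = -18420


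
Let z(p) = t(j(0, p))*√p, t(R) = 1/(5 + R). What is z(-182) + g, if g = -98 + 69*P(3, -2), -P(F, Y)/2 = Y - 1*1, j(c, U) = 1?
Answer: 316 + I*√182/6 ≈ 316.0 + 2.2485*I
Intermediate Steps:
P(F, Y) = 2 - 2*Y (P(F, Y) = -2*(Y - 1*1) = -2*(Y - 1) = -2*(-1 + Y) = 2 - 2*Y)
z(p) = √p/6 (z(p) = √p/(5 + 1) = √p/6)
g = 316 (g = -98 + 69*(2 - 2*(-2)) = -98 + 69*(2 + 4) = -98 + 69*6 = -98 + 414 = 316)
z(-182) + g = √(-182)/6 + 316 = (I*√182)/6 + 316 = I*√182/6 + 316 = 316 + I*√182/6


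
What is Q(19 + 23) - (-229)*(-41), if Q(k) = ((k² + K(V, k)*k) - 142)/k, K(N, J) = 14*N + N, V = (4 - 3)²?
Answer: -196043/21 ≈ -9335.4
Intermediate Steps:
V = 1 (V = 1² = 1)
K(N, J) = 15*N
Q(k) = (-142 + k² + 15*k)/k (Q(k) = ((k² + (15*1)*k) - 142)/k = ((k² + 15*k) - 142)/k = (-142 + k² + 15*k)/k)
Q(19 + 23) - (-229)*(-41) = (15 + (19 + 23) - 142/(19 + 23)) - (-229)*(-41) = (15 + 42 - 142/42) - 1*9389 = (15 + 42 - 142*1/42) - 9389 = (15 + 42 - 71/21) - 9389 = 1126/21 - 9389 = -196043/21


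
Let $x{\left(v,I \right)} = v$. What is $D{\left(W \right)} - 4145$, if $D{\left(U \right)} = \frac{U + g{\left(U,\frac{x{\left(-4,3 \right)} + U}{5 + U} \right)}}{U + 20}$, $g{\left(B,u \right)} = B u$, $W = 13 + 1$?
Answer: $- \frac{1338632}{323} \approx -4144.4$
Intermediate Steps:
$W = 14$
$D{\left(U \right)} = \frac{U + \frac{U \left(-4 + U\right)}{5 + U}}{20 + U}$ ($D{\left(U \right)} = \frac{U + U \frac{-4 + U}{5 + U}}{U + 20} = \frac{U + U \frac{-4 + U}{5 + U}}{20 + U} = \frac{U + \frac{U \left(-4 + U\right)}{5 + U}}{20 + U}$)
$D{\left(W \right)} - 4145 = \frac{14 \left(1 + 2 \cdot 14\right)}{\left(5 + 14\right) \left(20 + 14\right)} - 4145 = \frac{14 \left(1 + 28\right)}{19 \cdot 34} - 4145 = 14 \cdot \frac{1}{19} \cdot \frac{1}{34} \cdot 29 - 4145 = \frac{203}{323} - 4145 = - \frac{1338632}{323}$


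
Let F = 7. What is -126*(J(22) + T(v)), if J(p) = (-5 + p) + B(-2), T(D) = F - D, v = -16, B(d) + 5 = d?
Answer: -4158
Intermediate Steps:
B(d) = -5 + d
T(D) = 7 - D
J(p) = -12 + p (J(p) = (-5 + p) + (-5 - 2) = (-5 + p) - 7 = -12 + p)
-126*(J(22) + T(v)) = -126*((-12 + 22) + (7 - 1*(-16))) = -126*(10 + (7 + 16)) = -126*(10 + 23) = -126*33 = -4158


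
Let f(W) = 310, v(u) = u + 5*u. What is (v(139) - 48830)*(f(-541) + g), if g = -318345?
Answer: 15264407860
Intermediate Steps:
v(u) = 6*u
(v(139) - 48830)*(f(-541) + g) = (6*139 - 48830)*(310 - 318345) = (834 - 48830)*(-318035) = -47996*(-318035) = 15264407860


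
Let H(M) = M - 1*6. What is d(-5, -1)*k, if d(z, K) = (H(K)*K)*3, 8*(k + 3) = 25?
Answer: 21/8 ≈ 2.6250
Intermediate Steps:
H(M) = -6 + M (H(M) = M - 6 = -6 + M)
k = ⅛ (k = -3 + (⅛)*25 = -3 + 25/8 = ⅛ ≈ 0.12500)
d(z, K) = 3*K*(-6 + K) (d(z, K) = ((-6 + K)*K)*3 = (K*(-6 + K))*3 = 3*K*(-6 + K))
d(-5, -1)*k = (3*(-1)*(-6 - 1))*(⅛) = (3*(-1)*(-7))*(⅛) = 21*(⅛) = 21/8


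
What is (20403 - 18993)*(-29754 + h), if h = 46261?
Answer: 23274870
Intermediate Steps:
(20403 - 18993)*(-29754 + h) = (20403 - 18993)*(-29754 + 46261) = 1410*16507 = 23274870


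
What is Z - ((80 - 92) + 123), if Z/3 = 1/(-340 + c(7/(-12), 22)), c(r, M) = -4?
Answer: -38187/344 ≈ -111.01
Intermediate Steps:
Z = -3/344 (Z = 3/(-340 - 4) = 3/(-344) = 3*(-1/344) = -3/344 ≈ -0.0087209)
Z - ((80 - 92) + 123) = -3/344 - ((80 - 92) + 123) = -3/344 - (-12 + 123) = -3/344 - 1*111 = -3/344 - 111 = -38187/344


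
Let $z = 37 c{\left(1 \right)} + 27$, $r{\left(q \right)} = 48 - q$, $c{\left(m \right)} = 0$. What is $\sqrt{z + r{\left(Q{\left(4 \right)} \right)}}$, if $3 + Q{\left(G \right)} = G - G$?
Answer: $\sqrt{78} \approx 8.8318$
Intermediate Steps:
$Q{\left(G \right)} = -3$ ($Q{\left(G \right)} = -3 + \left(G - G\right) = -3 + 0 = -3$)
$z = 27$ ($z = 37 \cdot 0 + 27 = 0 + 27 = 27$)
$\sqrt{z + r{\left(Q{\left(4 \right)} \right)}} = \sqrt{27 + \left(48 - -3\right)} = \sqrt{27 + \left(48 + 3\right)} = \sqrt{27 + 51} = \sqrt{78}$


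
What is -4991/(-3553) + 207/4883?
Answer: 1321396/913121 ≈ 1.4471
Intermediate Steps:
-4991/(-3553) + 207/4883 = -4991*(-1/3553) + 207*(1/4883) = 4991/3553 + 207/4883 = 1321396/913121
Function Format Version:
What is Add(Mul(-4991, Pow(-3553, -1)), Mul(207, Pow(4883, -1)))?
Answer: Rational(1321396, 913121) ≈ 1.4471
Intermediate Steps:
Add(Mul(-4991, Pow(-3553, -1)), Mul(207, Pow(4883, -1))) = Add(Mul(-4991, Rational(-1, 3553)), Mul(207, Rational(1, 4883))) = Add(Rational(4991, 3553), Rational(207, 4883)) = Rational(1321396, 913121)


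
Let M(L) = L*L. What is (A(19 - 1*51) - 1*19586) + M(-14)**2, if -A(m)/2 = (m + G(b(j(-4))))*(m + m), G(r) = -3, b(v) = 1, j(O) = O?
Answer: 14350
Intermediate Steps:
M(L) = L**2
A(m) = -4*m*(-3 + m) (A(m) = -2*(m - 3)*(m + m) = -2*(-3 + m)*2*m = -4*m*(-3 + m))
(A(19 - 1*51) - 1*19586) + M(-14)**2 = (4*(19 - 1*51)*(3 - (19 - 1*51)) - 1*19586) + ((-14)**2)**2 = (4*(19 - 51)*(3 - (19 - 51)) - 19586) + 196**2 = (4*(-32)*(3 - 1*(-32)) - 19586) + 38416 = (4*(-32)*(3 + 32) - 19586) + 38416 = (4*(-32)*35 - 19586) + 38416 = (-4480 - 19586) + 38416 = -24066 + 38416 = 14350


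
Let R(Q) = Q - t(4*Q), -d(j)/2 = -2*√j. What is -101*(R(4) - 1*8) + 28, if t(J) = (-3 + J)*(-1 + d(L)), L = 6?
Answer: -881 + 5252*√6 ≈ 11984.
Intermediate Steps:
d(j) = 4*√j (d(j) = -(-4)*√j = 4*√j)
t(J) = (-1 + 4*√6)*(-3 + J) (t(J) = (-3 + J)*(-1 + 4*√6) = (-1 + 4*√6)*(-3 + J))
R(Q) = -3 + 5*Q + 12*√6 - 16*Q*√6 (R(Q) = Q - (3 - 4*Q - 12*√6 + 4*(4*Q)*√6) = Q - (3 - 4*Q - 12*√6 + 16*Q*√6) = Q - (3 - 12*√6 - 4*Q + 16*Q*√6) = Q + (-3 + 4*Q + 12*√6 - 16*Q*√6) = -3 + 5*Q + 12*√6 - 16*Q*√6)
-101*(R(4) - 1*8) + 28 = -101*((-3 + 5*4 + 12*√6 - 16*4*√6) - 1*8) + 28 = -101*((-3 + 20 + 12*√6 - 64*√6) - 8) + 28 = -101*((17 - 52*√6) - 8) + 28 = -101*(9 - 52*√6) + 28 = (-909 + 5252*√6) + 28 = -881 + 5252*√6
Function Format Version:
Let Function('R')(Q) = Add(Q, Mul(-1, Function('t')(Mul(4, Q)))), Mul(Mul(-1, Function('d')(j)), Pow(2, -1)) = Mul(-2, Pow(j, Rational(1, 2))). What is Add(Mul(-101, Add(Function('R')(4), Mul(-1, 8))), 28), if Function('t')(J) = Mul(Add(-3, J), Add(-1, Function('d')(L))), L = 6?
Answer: Add(-881, Mul(5252, Pow(6, Rational(1, 2)))) ≈ 11984.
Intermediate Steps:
Function('d')(j) = Mul(4, Pow(j, Rational(1, 2))) (Function('d')(j) = Mul(-2, Mul(-2, Pow(j, Rational(1, 2)))) = Mul(4, Pow(j, Rational(1, 2))))
Function('t')(J) = Mul(Add(-1, Mul(4, Pow(6, Rational(1, 2)))), Add(-3, J)) (Function('t')(J) = Mul(Add(-3, J), Add(-1, Mul(4, Pow(6, Rational(1, 2))))) = Mul(Add(-1, Mul(4, Pow(6, Rational(1, 2)))), Add(-3, J)))
Function('R')(Q) = Add(-3, Mul(5, Q), Mul(12, Pow(6, Rational(1, 2))), Mul(-16, Q, Pow(6, Rational(1, 2)))) (Function('R')(Q) = Add(Q, Mul(-1, Add(3, Mul(-1, Mul(4, Q)), Mul(-12, Pow(6, Rational(1, 2))), Mul(4, Mul(4, Q), Pow(6, Rational(1, 2)))))) = Add(Q, Mul(-1, Add(3, Mul(-4, Q), Mul(-12, Pow(6, Rational(1, 2))), Mul(16, Q, Pow(6, Rational(1, 2)))))) = Add(Q, Mul(-1, Add(3, Mul(-12, Pow(6, Rational(1, 2))), Mul(-4, Q), Mul(16, Q, Pow(6, Rational(1, 2)))))) = Add(Q, Add(-3, Mul(4, Q), Mul(12, Pow(6, Rational(1, 2))), Mul(-16, Q, Pow(6, Rational(1, 2))))) = Add(-3, Mul(5, Q), Mul(12, Pow(6, Rational(1, 2))), Mul(-16, Q, Pow(6, Rational(1, 2)))))
Add(Mul(-101, Add(Function('R')(4), Mul(-1, 8))), 28) = Add(Mul(-101, Add(Add(-3, Mul(5, 4), Mul(12, Pow(6, Rational(1, 2))), Mul(-16, 4, Pow(6, Rational(1, 2)))), Mul(-1, 8))), 28) = Add(Mul(-101, Add(Add(-3, 20, Mul(12, Pow(6, Rational(1, 2))), Mul(-64, Pow(6, Rational(1, 2)))), -8)), 28) = Add(Mul(-101, Add(Add(17, Mul(-52, Pow(6, Rational(1, 2)))), -8)), 28) = Add(Mul(-101, Add(9, Mul(-52, Pow(6, Rational(1, 2))))), 28) = Add(Add(-909, Mul(5252, Pow(6, Rational(1, 2)))), 28) = Add(-881, Mul(5252, Pow(6, Rational(1, 2))))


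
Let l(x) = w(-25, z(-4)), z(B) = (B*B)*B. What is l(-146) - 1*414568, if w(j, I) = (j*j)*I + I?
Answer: -454632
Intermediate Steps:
z(B) = B³ (z(B) = B²*B = B³)
w(j, I) = I + I*j² (w(j, I) = j²*I + I = I*j² + I = I + I*j²)
l(x) = -40064 (l(x) = (-4)³*(1 + (-25)²) = -64*(1 + 625) = -64*626 = -40064)
l(-146) - 1*414568 = -40064 - 1*414568 = -40064 - 414568 = -454632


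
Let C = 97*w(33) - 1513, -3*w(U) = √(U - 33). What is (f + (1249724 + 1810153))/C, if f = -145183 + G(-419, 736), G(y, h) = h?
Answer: -2915430/1513 ≈ -1926.9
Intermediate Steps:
f = -144447 (f = -145183 + 736 = -144447)
w(U) = -√(-33 + U)/3 (w(U) = -√(U - 33)/3 = -√(-33 + U)/3)
C = -1513 (C = 97*(-√(-33 + 33)/3) - 1513 = 97*(-√0/3) - 1513 = 97*(-⅓*0) - 1513 = 97*0 - 1513 = 0 - 1513 = -1513)
(f + (1249724 + 1810153))/C = (-144447 + (1249724 + 1810153))/(-1513) = (-144447 + 3059877)*(-1/1513) = 2915430*(-1/1513) = -2915430/1513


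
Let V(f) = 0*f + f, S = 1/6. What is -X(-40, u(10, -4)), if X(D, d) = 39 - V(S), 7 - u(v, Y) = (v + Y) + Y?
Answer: -233/6 ≈ -38.833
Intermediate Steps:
S = ⅙ ≈ 0.16667
V(f) = f (V(f) = 0 + f = f)
u(v, Y) = 7 - v - 2*Y (u(v, Y) = 7 - ((v + Y) + Y) = 7 - ((Y + v) + Y) = 7 - (v + 2*Y) = 7 + (-v - 2*Y) = 7 - v - 2*Y)
X(D, d) = 233/6 (X(D, d) = 39 - 1*⅙ = 39 - ⅙ = 233/6)
-X(-40, u(10, -4)) = -1*233/6 = -233/6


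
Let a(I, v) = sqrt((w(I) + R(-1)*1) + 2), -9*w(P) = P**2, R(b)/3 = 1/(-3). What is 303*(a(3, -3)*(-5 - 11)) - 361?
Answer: -361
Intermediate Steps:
R(b) = -1 (R(b) = 3/(-3) = 3*(-1/3) = -1)
w(P) = -P**2/9
a(I, v) = sqrt(1 - I**2/9) (a(I, v) = sqrt((-I**2/9 - 1*1) + 2) = sqrt((-I**2/9 - 1) + 2) = sqrt((-1 - I**2/9) + 2) = sqrt(1 - I**2/9))
303*(a(3, -3)*(-5 - 11)) - 361 = 303*((sqrt(9 - 1*3**2)/3)*(-5 - 11)) - 361 = 303*((sqrt(9 - 1*9)/3)*(-16)) - 361 = 303*((sqrt(9 - 9)/3)*(-16)) - 361 = 303*((sqrt(0)/3)*(-16)) - 361 = 303*(((1/3)*0)*(-16)) - 361 = 303*(0*(-16)) - 361 = 303*0 - 361 = 0 - 361 = -361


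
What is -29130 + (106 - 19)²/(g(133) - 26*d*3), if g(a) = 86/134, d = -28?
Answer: -4263280107/146371 ≈ -29127.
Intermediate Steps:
g(a) = 43/67 (g(a) = 86*(1/134) = 43/67)
-29130 + (106 - 19)²/(g(133) - 26*d*3) = -29130 + (106 - 19)²/(43/67 - 26*(-28)*3) = -29130 + 87²/(43/67 + 728*3) = -29130 + 7569/(43/67 + 2184) = -29130 + 7569/(146371/67) = -29130 + 7569*(67/146371) = -29130 + 507123/146371 = -4263280107/146371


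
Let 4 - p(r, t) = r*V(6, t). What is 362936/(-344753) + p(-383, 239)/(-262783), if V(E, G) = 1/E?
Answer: -572380779799/543571365594 ≈ -1.0530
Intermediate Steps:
p(r, t) = 4 - r/6
362936/(-344753) + p(-383, 239)/(-262783) = 362936/(-344753) + (4 - ⅙*(-383))/(-262783) = 362936*(-1/344753) + (4 + 383/6)*(-1/262783) = -362936/344753 + (407/6)*(-1/262783) = -362936/344753 - 407/1576698 = -572380779799/543571365594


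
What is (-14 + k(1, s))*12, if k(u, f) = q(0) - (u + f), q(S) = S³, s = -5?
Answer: -120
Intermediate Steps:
k(u, f) = -f - u (k(u, f) = 0³ - (u + f) = 0 - (f + u) = 0 + (-f - u) = -f - u)
(-14 + k(1, s))*12 = (-14 + (-1*(-5) - 1*1))*12 = (-14 + (5 - 1))*12 = (-14 + 4)*12 = -10*12 = -120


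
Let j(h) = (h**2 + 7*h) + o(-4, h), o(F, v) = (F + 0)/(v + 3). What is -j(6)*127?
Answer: -88646/9 ≈ -9849.6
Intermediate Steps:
o(F, v) = F/(3 + v)
j(h) = h**2 - 4/(3 + h) + 7*h (j(h) = (h**2 + 7*h) - 4/(3 + h) = h**2 - 4/(3 + h) + 7*h)
-j(6)*127 = -(-4 + 6*(3 + 6)*(7 + 6))/(3 + 6)*127 = -(-4 + 6*9*13)/9*127 = -(-4 + 702)/9*127 = -(1/9)*698*127 = -698*127/9 = -1*88646/9 = -88646/9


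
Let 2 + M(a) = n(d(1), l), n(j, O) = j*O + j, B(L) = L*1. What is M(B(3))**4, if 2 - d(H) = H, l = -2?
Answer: 81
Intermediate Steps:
B(L) = L
d(H) = 2 - H
n(j, O) = j + O*j (n(j, O) = O*j + j = j + O*j)
M(a) = -3 (M(a) = -2 + (2 - 1*1)*(1 - 2) = -2 + (2 - 1)*(-1) = -2 + 1*(-1) = -2 - 1 = -3)
M(B(3))**4 = (-3)**4 = 81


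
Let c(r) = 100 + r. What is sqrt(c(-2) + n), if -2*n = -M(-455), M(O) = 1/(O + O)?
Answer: sqrt(81153345)/910 ≈ 9.8995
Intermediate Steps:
M(O) = 1/(2*O)
n = -1/1820 (n = -(-1)*(1/2)/(-455)/2 = -(-1)*(1/2)*(-1/455)/2 = -(-1)*(-1)/(2*910) = -1/2*1/910 = -1/1820 ≈ -0.00054945)
sqrt(c(-2) + n) = sqrt((100 - 2) - 1/1820) = sqrt(98 - 1/1820) = sqrt(178359/1820) = sqrt(81153345)/910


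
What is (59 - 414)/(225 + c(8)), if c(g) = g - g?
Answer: -71/45 ≈ -1.5778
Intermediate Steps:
c(g) = 0
(59 - 414)/(225 + c(8)) = (59 - 414)/(225 + 0) = -355/225 = -355*1/225 = -71/45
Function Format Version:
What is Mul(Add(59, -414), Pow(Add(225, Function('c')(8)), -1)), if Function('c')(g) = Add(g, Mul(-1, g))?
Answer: Rational(-71, 45) ≈ -1.5778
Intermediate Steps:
Function('c')(g) = 0
Mul(Add(59, -414), Pow(Add(225, Function('c')(8)), -1)) = Mul(Add(59, -414), Pow(Add(225, 0), -1)) = Mul(-355, Pow(225, -1)) = Mul(-355, Rational(1, 225)) = Rational(-71, 45)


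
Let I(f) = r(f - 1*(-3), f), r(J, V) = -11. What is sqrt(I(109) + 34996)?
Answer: sqrt(34985) ≈ 187.04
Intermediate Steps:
I(f) = -11
sqrt(I(109) + 34996) = sqrt(-11 + 34996) = sqrt(34985)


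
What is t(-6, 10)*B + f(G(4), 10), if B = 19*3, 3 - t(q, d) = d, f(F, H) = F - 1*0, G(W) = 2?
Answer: -397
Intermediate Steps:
f(F, H) = F (f(F, H) = F + 0 = F)
t(q, d) = 3 - d
B = 57
t(-6, 10)*B + f(G(4), 10) = (3 - 1*10)*57 + 2 = (3 - 10)*57 + 2 = -7*57 + 2 = -399 + 2 = -397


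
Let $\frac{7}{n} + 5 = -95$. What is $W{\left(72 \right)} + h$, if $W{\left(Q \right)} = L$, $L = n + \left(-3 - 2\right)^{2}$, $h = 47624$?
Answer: $\frac{4764893}{100} \approx 47649.0$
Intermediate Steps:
$n = - \frac{7}{100}$ ($n = \frac{7}{-5 - 95} = \frac{7}{-100} = 7 \left(- \frac{1}{100}\right) = - \frac{7}{100} \approx -0.07$)
$L = \frac{2493}{100}$ ($L = - \frac{7}{100} + \left(-3 - 2\right)^{2} = - \frac{7}{100} + \left(-5\right)^{2} = - \frac{7}{100} + 25 = \frac{2493}{100} \approx 24.93$)
$W{\left(Q \right)} = \frac{2493}{100}$
$W{\left(72 \right)} + h = \frac{2493}{100} + 47624 = \frac{4764893}{100}$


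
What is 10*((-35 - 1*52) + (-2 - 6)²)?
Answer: -230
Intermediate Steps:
10*((-35 - 1*52) + (-2 - 6)²) = 10*((-35 - 52) + (-8)²) = 10*(-87 + 64) = 10*(-23) = -230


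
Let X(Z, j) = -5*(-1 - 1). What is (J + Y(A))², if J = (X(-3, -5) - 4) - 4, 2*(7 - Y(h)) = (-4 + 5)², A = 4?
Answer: 289/4 ≈ 72.250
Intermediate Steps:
X(Z, j) = 10 (X(Z, j) = -5*(-2) = 10)
Y(h) = 13/2 (Y(h) = 7 - (-4 + 5)²/2 = 7 - ½*1² = 7 - ½*1 = 7 - ½ = 13/2)
J = 2 (J = (10 - 4) - 4 = 6 - 4 = 2)
(J + Y(A))² = (2 + 13/2)² = (17/2)² = 289/4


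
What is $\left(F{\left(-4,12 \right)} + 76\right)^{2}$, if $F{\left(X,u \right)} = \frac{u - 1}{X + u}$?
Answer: $\frac{383161}{64} \approx 5986.9$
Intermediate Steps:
$F{\left(X,u \right)} = \frac{-1 + u}{X + u}$ ($F{\left(X,u \right)} = \frac{u + \left(-5 + 4\right)}{X + u} = \frac{u - 1}{X + u} = \frac{-1 + u}{X + u}$)
$\left(F{\left(-4,12 \right)} + 76\right)^{2} = \left(\frac{-1 + 12}{-4 + 12} + 76\right)^{2} = \left(\frac{1}{8} \cdot 11 + 76\right)^{2} = \left(\frac{11}{8} + 76\right)^{2} = \left(\frac{619}{8}\right)^{2} = \frac{383161}{64}$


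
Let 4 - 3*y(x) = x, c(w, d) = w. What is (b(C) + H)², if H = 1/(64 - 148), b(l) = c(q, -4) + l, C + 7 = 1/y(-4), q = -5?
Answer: 3822025/28224 ≈ 135.42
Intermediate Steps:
y(x) = 4/3 - x/3
C = -53/8 (C = -7 + 1/(4/3 - ⅓*(-4)) = -7 + 1/(4/3 + 4/3) = -7 + 1/(8/3) = -7 + 3/8 = -53/8 ≈ -6.6250)
b(l) = -5 + l
H = -1/84 (H = 1/(-84) = -1/84 ≈ -0.011905)
(b(C) + H)² = ((-5 - 53/8) - 1/84)² = (-93/8 - 1/84)² = (-1955/168)² = 3822025/28224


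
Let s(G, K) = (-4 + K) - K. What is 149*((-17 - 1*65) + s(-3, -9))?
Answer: -12814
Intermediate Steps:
s(G, K) = -4
149*((-17 - 1*65) + s(-3, -9)) = 149*((-17 - 1*65) - 4) = 149*((-17 - 65) - 4) = 149*(-82 - 4) = 149*(-86) = -12814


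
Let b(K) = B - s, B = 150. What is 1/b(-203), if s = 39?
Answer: 1/111 ≈ 0.0090090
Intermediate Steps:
b(K) = 111 (b(K) = 150 - 1*39 = 150 - 39 = 111)
1/b(-203) = 1/111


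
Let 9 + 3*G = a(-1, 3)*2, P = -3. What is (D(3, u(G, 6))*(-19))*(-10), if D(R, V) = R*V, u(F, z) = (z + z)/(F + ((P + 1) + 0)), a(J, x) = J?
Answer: -20520/17 ≈ -1207.1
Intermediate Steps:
G = -11/3 (G = -3 + (-1*2)/3 = -3 + (⅓)*(-2) = -3 - ⅔ = -11/3 ≈ -3.6667)
u(F, z) = 2*z/(-2 + F) (u(F, z) = (z + z)/(F + ((-3 + 1) + 0)) = (2*z)/(F + (-2 + 0)) = (2*z)/(F - 2) = (2*z)/(-2 + F) = 2*z/(-2 + F))
(D(3, u(G, 6))*(-19))*(-10) = ((3*(2*6/(-2 - 11/3)))*(-19))*(-10) = ((3*(2*6/(-17/3)))*(-19))*(-10) = ((3*(2*6*(-3/17)))*(-19))*(-10) = ((3*(-36/17))*(-19))*(-10) = -108/17*(-19)*(-10) = (2052/17)*(-10) = -20520/17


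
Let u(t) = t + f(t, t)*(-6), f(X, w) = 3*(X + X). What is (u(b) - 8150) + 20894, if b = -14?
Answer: 13234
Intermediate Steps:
f(X, w) = 6*X (f(X, w) = 3*(2*X) = 6*X)
u(t) = -35*t (u(t) = t + (6*t)*(-6) = t - 36*t = -35*t)
(u(b) - 8150) + 20894 = (-35*(-14) - 8150) + 20894 = (490 - 8150) + 20894 = -7660 + 20894 = 13234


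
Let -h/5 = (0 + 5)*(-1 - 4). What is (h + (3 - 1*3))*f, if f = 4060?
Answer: 507500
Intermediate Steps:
h = 125 (h = -5*(0 + 5)*(-1 - 4) = -25*(-5) = -5*(-25) = 125)
(h + (3 - 1*3))*f = (125 + (3 - 1*3))*4060 = (125 + (3 - 3))*4060 = (125 + 0)*4060 = 125*4060 = 507500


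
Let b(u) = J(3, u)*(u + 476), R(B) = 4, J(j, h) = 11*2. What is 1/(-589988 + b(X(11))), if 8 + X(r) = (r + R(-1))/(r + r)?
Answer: -1/579677 ≈ -1.7251e-6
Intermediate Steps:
J(j, h) = 22
X(r) = -8 + (4 + r)/(2*r) (X(r) = -8 + (r + 4)/(r + r) = -8 + (4 + r)/((2*r)) = -8 + (4 + r)*(1/(2*r)) = -8 + (4 + r)/(2*r))
b(u) = 10472 + 22*u (b(u) = 22*(u + 476) = 22*(476 + u) = 10472 + 22*u)
1/(-589988 + b(X(11))) = 1/(-589988 + (10472 + 22*(-15/2 + 2/11))) = 1/(-589988 + (10472 + 22*(-161/22))) = 1/(-589988 + (10472 - 161)) = 1/(-589988 + 10311) = 1/(-579677) = -1/579677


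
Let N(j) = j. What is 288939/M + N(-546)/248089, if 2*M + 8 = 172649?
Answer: 6822424436/2039539669 ≈ 3.3451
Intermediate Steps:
M = 172641/2 (M = -4 + (½)*172649 = -4 + 172649/2 = 172641/2 ≈ 86321.)
288939/M + N(-546)/248089 = 288939/(172641/2) - 546/248089 = 288939*(2/172641) - 546*1/248089 = 27518/8221 - 546/248089 = 6822424436/2039539669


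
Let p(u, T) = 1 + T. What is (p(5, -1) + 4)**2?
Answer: 16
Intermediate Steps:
(p(5, -1) + 4)**2 = ((1 - 1) + 4)**2 = (0 + 4)**2 = 4**2 = 16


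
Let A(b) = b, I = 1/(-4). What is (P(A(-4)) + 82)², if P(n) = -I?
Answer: 108241/16 ≈ 6765.1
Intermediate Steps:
I = -¼ ≈ -0.25000
P(n) = ¼ (P(n) = -1*(-¼) = ¼)
(P(A(-4)) + 82)² = (¼ + 82)² = (329/4)² = 108241/16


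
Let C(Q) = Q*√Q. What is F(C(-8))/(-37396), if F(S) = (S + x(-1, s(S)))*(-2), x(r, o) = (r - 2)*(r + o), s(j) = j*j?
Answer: 1539/18698 - 8*I*√2/9349 ≈ 0.082308 - 0.0012102*I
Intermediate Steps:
C(Q) = Q^(3/2)
s(j) = j²
x(r, o) = (-2 + r)*(o + r)
F(S) = -6 - 2*S + 6*S² (F(S) = (S + ((-1)² - 2*S² - 2*(-1) + S²*(-1)))*(-2) = (S + (1 - 2*S² + 2 - S²))*(-2) = (S + (3 - 3*S²))*(-2) = (3 + S - 3*S²)*(-2) = -6 - 2*S + 6*S²)
F(C(-8))/(-37396) = (-6 - (-32)*I*√2 + 6*((-8)^(3/2))²)/(-37396) = (-6 - (-32)*I*√2 + 6*(-16*I*√2)²)*(-1/37396) = (-6 + 32*I*√2 + 6*(-512))*(-1/37396) = (-6 + 32*I*√2 - 3072)*(-1/37396) = (-3078 + 32*I*√2)*(-1/37396) = 1539/18698 - 8*I*√2/9349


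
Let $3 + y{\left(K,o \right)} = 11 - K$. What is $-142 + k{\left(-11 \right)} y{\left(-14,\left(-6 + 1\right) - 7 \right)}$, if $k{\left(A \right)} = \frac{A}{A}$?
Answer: $-120$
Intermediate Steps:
$y{\left(K,o \right)} = 8 - K$ ($y{\left(K,o \right)} = -3 - \left(-11 + K\right) = 8 - K$)
$k{\left(A \right)} = 1$
$-142 + k{\left(-11 \right)} y{\left(-14,\left(-6 + 1\right) - 7 \right)} = -142 + 1 \left(8 - -14\right) = -142 + 1 \left(8 + 14\right) = -142 + 1 \cdot 22 = -142 + 22 = -120$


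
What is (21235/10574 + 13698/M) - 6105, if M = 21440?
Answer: -345860856937/56676640 ≈ -6102.4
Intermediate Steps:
(21235/10574 + 13698/M) - 6105 = (21235/10574 + 13698/21440) - 6105 = (21235*(1/10574) + 13698*(1/21440)) - 6105 = (21235/10574 + 6849/10720) - 6105 = 150030263/56676640 - 6105 = -345860856937/56676640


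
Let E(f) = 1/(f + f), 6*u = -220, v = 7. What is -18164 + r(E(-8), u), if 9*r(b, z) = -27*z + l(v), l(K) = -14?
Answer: -162500/9 ≈ -18056.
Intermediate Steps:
u = -110/3 (u = (⅙)*(-220) = -110/3 ≈ -36.667)
E(f) = 1/(2*f)
r(b, z) = -14/9 - 3*z (r(b, z) = (-27*z - 14)/9 = (-14 - 27*z)/9 = -14/9 - 3*z)
-18164 + r(E(-8), u) = -18164 + (-14/9 - 3*(-110/3)) = -18164 + (-14/9 + 110) = -18164 + 976/9 = -162500/9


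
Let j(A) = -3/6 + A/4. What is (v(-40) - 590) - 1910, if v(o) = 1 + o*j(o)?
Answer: -2079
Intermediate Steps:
j(A) = -1/2 + A/4 (j(A) = -3*1/6 + A*(1/4) = -1/2 + A/4)
v(o) = 1 + o*(-1/2 + o/4)
(v(-40) - 590) - 1910 = ((1 + (1/4)*(-40)*(-2 - 40)) - 590) - 1910 = ((1 + (1/4)*(-40)*(-42)) - 590) - 1910 = ((1 + 420) - 590) - 1910 = (421 - 590) - 1910 = -169 - 1910 = -2079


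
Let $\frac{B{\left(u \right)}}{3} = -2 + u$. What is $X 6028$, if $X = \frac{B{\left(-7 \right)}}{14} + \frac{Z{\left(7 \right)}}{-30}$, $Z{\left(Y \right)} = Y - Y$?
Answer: $- \frac{81378}{7} \approx -11625.0$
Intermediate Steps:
$Z{\left(Y \right)} = 0$
$B{\left(u \right)} = -6 + 3 u$ ($B{\left(u \right)} = 3 \left(-2 + u\right) = -6 + 3 u$)
$X = - \frac{27}{14}$ ($X = \frac{-6 + 3 \left(-7\right)}{14} + \frac{0}{-30} = \left(-6 - 21\right) \frac{1}{14} + 0 \left(- \frac{1}{30}\right) = \left(-27\right) \frac{1}{14} + 0 = - \frac{27}{14} + 0 = - \frac{27}{14} \approx -1.9286$)
$X 6028 = \left(- \frac{27}{14}\right) 6028 = - \frac{81378}{7}$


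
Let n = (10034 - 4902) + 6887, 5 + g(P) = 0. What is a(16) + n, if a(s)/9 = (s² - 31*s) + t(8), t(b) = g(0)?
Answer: 9814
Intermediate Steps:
g(P) = -5 (g(P) = -5 + 0 = -5)
t(b) = -5
a(s) = -45 - 279*s + 9*s² (a(s) = 9*((s² - 31*s) - 5) = 9*(-5 + s² - 31*s) = -45 - 279*s + 9*s²)
n = 12019 (n = 5132 + 6887 = 12019)
a(16) + n = (-45 - 279*16 + 9*16²) + 12019 = (-45 - 4464 + 9*256) + 12019 = (-45 - 4464 + 2304) + 12019 = -2205 + 12019 = 9814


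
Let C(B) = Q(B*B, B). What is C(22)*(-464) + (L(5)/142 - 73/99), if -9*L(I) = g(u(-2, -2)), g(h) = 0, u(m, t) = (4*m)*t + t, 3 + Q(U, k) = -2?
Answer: 229607/99 ≈ 2319.3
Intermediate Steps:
Q(U, k) = -5 (Q(U, k) = -3 - 2 = -5)
C(B) = -5
u(m, t) = t + 4*m*t (u(m, t) = 4*m*t + t = t + 4*m*t)
L(I) = 0 (L(I) = -⅑*0 = 0)
C(22)*(-464) + (L(5)/142 - 73/99) = -5*(-464) + (0/142 - 73/99) = 2320 + (0*(1/142) - 73*1/99) = 2320 + (0 - 73/99) = 2320 - 73/99 = 229607/99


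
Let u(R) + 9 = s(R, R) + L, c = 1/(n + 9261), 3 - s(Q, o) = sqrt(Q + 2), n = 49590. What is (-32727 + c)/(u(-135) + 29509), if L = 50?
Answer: -9486595137638/8566547161107 - 963008338*I*sqrt(133)/25699641483321 ≈ -1.1074 - 0.00043214*I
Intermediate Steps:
s(Q, o) = 3 - sqrt(2 + Q) (s(Q, o) = 3 - sqrt(Q + 2) = 3 - sqrt(2 + Q))
c = 1/58851 (c = 1/(49590 + 9261) = 1/58851 ≈ 1.6992e-5)
u(R) = 44 - sqrt(2 + R) (u(R) = -9 + ((3 - sqrt(2 + R)) + 50) = -9 + (53 - sqrt(2 + R)) = 44 - sqrt(2 + R))
(-32727 + c)/(u(-135) + 29509) = (-32727 + 1/58851)/((44 - sqrt(2 - 135)) + 29509) = -1926016676/(58851*((44 - sqrt(-133)) + 29509)) = -1926016676/(58851*((44 - I*sqrt(133)) + 29509)) = -1926016676/(58851*(29553 - I*sqrt(133)))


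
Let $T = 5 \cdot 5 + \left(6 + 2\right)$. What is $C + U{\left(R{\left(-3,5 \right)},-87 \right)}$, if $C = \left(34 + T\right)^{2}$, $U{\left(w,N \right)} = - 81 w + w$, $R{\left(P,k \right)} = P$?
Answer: $4729$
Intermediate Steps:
$U{\left(w,N \right)} = - 80 w$
$T = 33$ ($T = 25 + 8 = 33$)
$C = 4489$ ($C = \left(34 + 33\right)^{2} = 67^{2} = 4489$)
$C + U{\left(R{\left(-3,5 \right)},-87 \right)} = 4489 - -240 = 4489 + 240 = 4729$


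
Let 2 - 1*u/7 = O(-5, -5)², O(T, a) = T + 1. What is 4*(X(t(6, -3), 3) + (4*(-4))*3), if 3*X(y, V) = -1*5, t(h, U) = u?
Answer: -596/3 ≈ -198.67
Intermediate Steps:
O(T, a) = 1 + T
u = -98 (u = 14 - 7*(1 - 5)² = 14 - 7*(-4)² = 14 - 7*16 = 14 - 112 = -98)
t(h, U) = -98
X(y, V) = -5/3 (X(y, V) = (-1*5)/3 = (⅓)*(-5) = -5/3)
4*(X(t(6, -3), 3) + (4*(-4))*3) = 4*(-5/3 + (4*(-4))*3) = 4*(-5/3 - 16*3) = 4*(-5/3 - 48) = 4*(-149/3) = -596/3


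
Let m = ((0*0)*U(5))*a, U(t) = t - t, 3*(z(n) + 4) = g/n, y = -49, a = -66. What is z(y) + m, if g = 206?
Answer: -794/147 ≈ -5.4014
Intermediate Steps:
z(n) = -4 + 206/(3*n) (z(n) = -4 + (206/n)/3 = -4 + 206/(3*n))
U(t) = 0
m = 0 (m = ((0*0)*0)*(-66) = (0*0)*(-66) = 0*(-66) = 0)
z(y) + m = (-4 + (206/3)/(-49)) + 0 = (-4 + (206/3)*(-1/49)) + 0 = (-4 - 206/147) + 0 = -794/147 + 0 = -794/147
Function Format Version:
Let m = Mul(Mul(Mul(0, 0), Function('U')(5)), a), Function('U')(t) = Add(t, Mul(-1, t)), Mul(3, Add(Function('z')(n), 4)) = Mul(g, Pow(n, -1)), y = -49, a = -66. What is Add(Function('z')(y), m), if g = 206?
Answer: Rational(-794, 147) ≈ -5.4014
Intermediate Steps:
Function('z')(n) = Add(-4, Mul(Rational(206, 3), Pow(n, -1))) (Function('z')(n) = Add(-4, Mul(Rational(1, 3), Mul(206, Pow(n, -1)))) = Add(-4, Mul(Rational(206, 3), Pow(n, -1))))
Function('U')(t) = 0
m = 0 (m = Mul(Mul(Mul(0, 0), 0), -66) = Mul(Mul(0, 0), -66) = Mul(0, -66) = 0)
Add(Function('z')(y), m) = Add(Add(-4, Mul(Rational(206, 3), Pow(-49, -1))), 0) = Add(Add(-4, Mul(Rational(206, 3), Rational(-1, 49))), 0) = Add(Add(-4, Rational(-206, 147)), 0) = Add(Rational(-794, 147), 0) = Rational(-794, 147)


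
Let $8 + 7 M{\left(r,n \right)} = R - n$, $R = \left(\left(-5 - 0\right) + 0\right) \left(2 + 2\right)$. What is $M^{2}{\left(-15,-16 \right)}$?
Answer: $\frac{144}{49} \approx 2.9388$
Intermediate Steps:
$R = -20$ ($R = \left(\left(-5 + 0\right) + 0\right) 4 = \left(-5 + 0\right) 4 = \left(-5\right) 4 = -20$)
$M{\left(r,n \right)} = -4 - \frac{n}{7}$ ($M{\left(r,n \right)} = - \frac{8}{7} + \frac{-20 - n}{7} = - \frac{8}{7} - \left(\frac{20}{7} + \frac{n}{7}\right) = -4 - \frac{n}{7}$)
$M^{2}{\left(-15,-16 \right)} = \left(-4 - - \frac{16}{7}\right)^{2} = \left(-4 + \frac{16}{7}\right)^{2} = \left(- \frac{12}{7}\right)^{2} = \frac{144}{49}$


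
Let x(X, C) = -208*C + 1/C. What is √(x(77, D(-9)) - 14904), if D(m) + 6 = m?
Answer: I*√2651415/15 ≈ 108.55*I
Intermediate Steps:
D(m) = -6 + m
x(X, C) = 1/C - 208*C
√(x(77, D(-9)) - 14904) = √((1/(-6 - 9) - 208*(-6 - 9)) - 14904) = √((1/(-15) - 208*(-15)) - 14904) = √((-1/15 + 3120) - 14904) = √(46799/15 - 14904) = √(-176761/15) = I*√2651415/15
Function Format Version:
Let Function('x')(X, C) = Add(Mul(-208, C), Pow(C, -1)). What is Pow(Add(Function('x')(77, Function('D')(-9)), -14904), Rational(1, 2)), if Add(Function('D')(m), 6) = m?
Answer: Mul(Rational(1, 15), I, Pow(2651415, Rational(1, 2))) ≈ Mul(108.55, I)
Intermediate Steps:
Function('D')(m) = Add(-6, m)
Function('x')(X, C) = Add(Pow(C, -1), Mul(-208, C))
Pow(Add(Function('x')(77, Function('D')(-9)), -14904), Rational(1, 2)) = Pow(Add(Add(Pow(Add(-6, -9), -1), Mul(-208, Add(-6, -9))), -14904), Rational(1, 2)) = Pow(Add(Add(Pow(-15, -1), Mul(-208, -15)), -14904), Rational(1, 2)) = Pow(Add(Add(Rational(-1, 15), 3120), -14904), Rational(1, 2)) = Pow(Add(Rational(46799, 15), -14904), Rational(1, 2)) = Pow(Rational(-176761, 15), Rational(1, 2)) = Mul(Rational(1, 15), I, Pow(2651415, Rational(1, 2)))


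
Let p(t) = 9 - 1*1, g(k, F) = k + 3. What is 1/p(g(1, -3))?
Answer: ⅛ ≈ 0.12500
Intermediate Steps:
g(k, F) = 3 + k
p(t) = 8 (p(t) = 9 - 1 = 8)
1/p(g(1, -3)) = 1/8 = ⅛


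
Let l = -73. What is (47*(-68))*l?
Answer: 233308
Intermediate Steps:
(47*(-68))*l = (47*(-68))*(-73) = -3196*(-73) = 233308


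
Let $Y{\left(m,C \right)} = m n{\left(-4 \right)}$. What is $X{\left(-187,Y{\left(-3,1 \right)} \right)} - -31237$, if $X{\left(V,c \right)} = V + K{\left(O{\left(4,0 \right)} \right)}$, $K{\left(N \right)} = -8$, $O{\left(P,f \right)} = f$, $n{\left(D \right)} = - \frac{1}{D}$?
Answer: $31042$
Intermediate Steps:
$Y{\left(m,C \right)} = \frac{m}{4}$ ($Y{\left(m,C \right)} = m \left(- \frac{1}{-4}\right) = m \left(\left(-1\right) \left(- \frac{1}{4}\right)\right) = m \frac{1}{4} = \frac{m}{4}$)
$X{\left(V,c \right)} = -8 + V$ ($X{\left(V,c \right)} = V - 8 = -8 + V$)
$X{\left(-187,Y{\left(-3,1 \right)} \right)} - -31237 = \left(-8 - 187\right) - -31237 = -195 + 31237 = 31042$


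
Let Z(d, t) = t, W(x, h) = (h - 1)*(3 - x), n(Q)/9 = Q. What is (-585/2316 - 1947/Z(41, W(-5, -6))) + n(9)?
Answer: 1248489/10808 ≈ 115.52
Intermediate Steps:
n(Q) = 9*Q
W(x, h) = (-1 + h)*(3 - x)
(-585/2316 - 1947/Z(41, W(-5, -6))) + n(9) = (-585/2316 - 1947/(-3 - 5 + 3*(-6) - 1*(-6)*(-5))) + 9*9 = (-585*1/2316 - 1947/(-3 - 5 - 18 - 30)) + 81 = (-195/772 - 1947/(-56)) + 81 = (-195/772 - 1947*(-1/56)) + 81 = (-195/772 + 1947/56) + 81 = 373041/10808 + 81 = 1248489/10808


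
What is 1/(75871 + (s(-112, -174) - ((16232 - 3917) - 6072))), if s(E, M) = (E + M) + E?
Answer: 1/69230 ≈ 1.4445e-5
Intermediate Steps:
s(E, M) = M + 2*E
1/(75871 + (s(-112, -174) - ((16232 - 3917) - 6072))) = 1/(75871 + ((-174 + 2*(-112)) - ((16232 - 3917) - 6072))) = 1/(75871 + ((-174 - 224) - (12315 - 6072))) = 1/(75871 + (-398 - 1*6243)) = 1/(75871 + (-398 - 6243)) = 1/(75871 - 6641) = 1/69230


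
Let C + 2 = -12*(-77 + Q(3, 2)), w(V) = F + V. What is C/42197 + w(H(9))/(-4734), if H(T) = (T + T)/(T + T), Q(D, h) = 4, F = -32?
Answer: 5445623/199760598 ≈ 0.027261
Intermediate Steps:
H(T) = 1 (H(T) = (2*T)/((2*T)) = (2*T)*(1/(2*T)) = 1)
w(V) = -32 + V
C = 874 (C = -2 - 12*(-77 + 4) = -2 - 12*(-73) = -2 + 876 = 874)
C/42197 + w(H(9))/(-4734) = 874/42197 + (-32 + 1)/(-4734) = 874*(1/42197) - 31*(-1/4734) = 874/42197 + 31/4734 = 5445623/199760598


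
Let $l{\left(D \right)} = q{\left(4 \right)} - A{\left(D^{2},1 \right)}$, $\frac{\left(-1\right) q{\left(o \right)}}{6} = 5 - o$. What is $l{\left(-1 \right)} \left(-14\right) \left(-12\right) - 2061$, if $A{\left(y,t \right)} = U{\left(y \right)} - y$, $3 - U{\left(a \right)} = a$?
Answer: $-3237$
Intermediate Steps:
$U{\left(a \right)} = 3 - a$
$A{\left(y,t \right)} = 3 - 2 y$ ($A{\left(y,t \right)} = \left(3 - y\right) - y = 3 - 2 y$)
$q{\left(o \right)} = -30 + 6 o$ ($q{\left(o \right)} = - 6 \left(5 - o\right) = -30 + 6 o$)
$l{\left(D \right)} = -9 + 2 D^{2}$ ($l{\left(D \right)} = \left(-30 + 6 \cdot 4\right) - \left(3 - 2 D^{2}\right) = \left(-30 + 24\right) + \left(-3 + 2 D^{2}\right) = -6 + \left(-3 + 2 D^{2}\right) = -9 + 2 D^{2}$)
$l{\left(-1 \right)} \left(-14\right) \left(-12\right) - 2061 = \left(-9 + 2 \left(-1\right)^{2}\right) \left(-14\right) \left(-12\right) - 2061 = \left(-9 + 2 \cdot 1\right) \left(-14\right) \left(-12\right) - 2061 = \left(-9 + 2\right) \left(-14\right) \left(-12\right) - 2061 = \left(-7\right) \left(-14\right) \left(-12\right) - 2061 = 98 \left(-12\right) - 2061 = -1176 - 2061 = -3237$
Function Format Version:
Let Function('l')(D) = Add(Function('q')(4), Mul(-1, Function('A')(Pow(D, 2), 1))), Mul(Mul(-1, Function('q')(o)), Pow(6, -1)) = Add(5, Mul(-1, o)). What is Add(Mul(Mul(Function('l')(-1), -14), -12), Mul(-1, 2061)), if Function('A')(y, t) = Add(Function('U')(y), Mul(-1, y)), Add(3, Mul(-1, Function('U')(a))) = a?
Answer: -3237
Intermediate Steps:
Function('U')(a) = Add(3, Mul(-1, a))
Function('A')(y, t) = Add(3, Mul(-2, y)) (Function('A')(y, t) = Add(Add(3, Mul(-1, y)), Mul(-1, y)) = Add(3, Mul(-2, y)))
Function('q')(o) = Add(-30, Mul(6, o)) (Function('q')(o) = Mul(-6, Add(5, Mul(-1, o))) = Add(-30, Mul(6, o)))
Function('l')(D) = Add(-9, Mul(2, Pow(D, 2))) (Function('l')(D) = Add(Add(-30, Mul(6, 4)), Mul(-1, Add(3, Mul(-2, Pow(D, 2))))) = Add(Add(-30, 24), Add(-3, Mul(2, Pow(D, 2)))) = Add(-6, Add(-3, Mul(2, Pow(D, 2)))) = Add(-9, Mul(2, Pow(D, 2))))
Add(Mul(Mul(Function('l')(-1), -14), -12), Mul(-1, 2061)) = Add(Mul(Mul(Add(-9, Mul(2, Pow(-1, 2))), -14), -12), Mul(-1, 2061)) = Add(Mul(Mul(Add(-9, Mul(2, 1)), -14), -12), -2061) = Add(Mul(Mul(Add(-9, 2), -14), -12), -2061) = Add(Mul(Mul(-7, -14), -12), -2061) = Add(Mul(98, -12), -2061) = Add(-1176, -2061) = -3237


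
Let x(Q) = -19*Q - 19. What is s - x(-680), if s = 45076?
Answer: 32175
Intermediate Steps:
x(Q) = -19 - 19*Q
s - x(-680) = 45076 - (-19 - 19*(-680)) = 45076 - (-19 + 12920) = 45076 - 1*12901 = 45076 - 12901 = 32175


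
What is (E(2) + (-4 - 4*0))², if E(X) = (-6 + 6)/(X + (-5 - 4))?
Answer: 16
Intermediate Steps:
E(X) = 0 (E(X) = 0/(X - 9) = 0/(-9 + X) = 0)
(E(2) + (-4 - 4*0))² = (0 + (-4 - 4*0))² = (0 + (-4 + 0))² = (0 - 4)² = (-4)² = 16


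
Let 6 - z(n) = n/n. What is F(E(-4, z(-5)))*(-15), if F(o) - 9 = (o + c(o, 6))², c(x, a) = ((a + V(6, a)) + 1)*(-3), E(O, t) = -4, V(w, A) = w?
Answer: -27870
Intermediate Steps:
z(n) = 5 (z(n) = 6 - n/n = 6 - 1*1 = 6 - 1 = 5)
c(x, a) = -21 - 3*a (c(x, a) = ((a + 6) + 1)*(-3) = ((6 + a) + 1)*(-3) = (7 + a)*(-3) = -21 - 3*a)
F(o) = 9 + (-39 + o)² (F(o) = 9 + (o + (-21 - 3*6))² = 9 + (o + (-21 - 18))² = 9 + (o - 39)² = 9 + (-39 + o)²)
F(E(-4, z(-5)))*(-15) = (9 + (-39 - 4)²)*(-15) = (9 + (-43)²)*(-15) = (9 + 1849)*(-15) = 1858*(-15) = -27870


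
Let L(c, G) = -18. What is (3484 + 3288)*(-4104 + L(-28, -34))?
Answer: -27914184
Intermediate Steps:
(3484 + 3288)*(-4104 + L(-28, -34)) = (3484 + 3288)*(-4104 - 18) = 6772*(-4122) = -27914184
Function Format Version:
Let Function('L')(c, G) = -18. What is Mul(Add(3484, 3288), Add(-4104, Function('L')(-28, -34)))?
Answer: -27914184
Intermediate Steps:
Mul(Add(3484, 3288), Add(-4104, Function('L')(-28, -34))) = Mul(Add(3484, 3288), Add(-4104, -18)) = Mul(6772, -4122) = -27914184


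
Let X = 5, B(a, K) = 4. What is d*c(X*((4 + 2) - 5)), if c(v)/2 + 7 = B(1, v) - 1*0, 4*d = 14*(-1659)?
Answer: 34839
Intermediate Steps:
d = -11613/2 (d = (14*(-1659))/4 = (¼)*(-23226) = -11613/2 ≈ -5806.5)
c(v) = -6 (c(v) = -14 + 2*(4 - 1*0) = -14 + 2*(4 + 0) = -14 + 2*4 = -14 + 8 = -6)
d*c(X*((4 + 2) - 5)) = -11613/2*(-6) = 34839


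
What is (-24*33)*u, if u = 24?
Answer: -19008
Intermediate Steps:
(-24*33)*u = -24*33*24 = -792*24 = -19008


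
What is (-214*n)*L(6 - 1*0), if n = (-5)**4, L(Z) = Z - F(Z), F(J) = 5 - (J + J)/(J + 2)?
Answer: -334375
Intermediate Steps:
F(J) = 5 - 2*J/(2 + J)
L(Z) = Z - (10 + 3*Z)/(2 + Z)
n = 625
(-214*n)*L(6 - 1*0) = (-214*625)*((-10 + (6 - 1*0)**2 - (6 - 1*0))/(2 + (6 - 1*0))) = -133750*(-10 + (6 + 0)**2 - (6 + 0))/(2 + (6 + 0)) = -133750*(-10 + 6**2 - 1*6)/(2 + 6) = -133750*(-10 + 36 - 6)/8 = -66875*20/4 = -133750*5/2 = -334375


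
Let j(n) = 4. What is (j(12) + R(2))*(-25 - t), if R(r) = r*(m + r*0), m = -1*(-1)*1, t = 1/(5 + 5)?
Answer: -753/5 ≈ -150.60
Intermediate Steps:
t = ⅒ (t = 1/10 = ⅒ ≈ 0.10000)
m = 1 (m = 1*1 = 1)
R(r) = r (R(r) = r*(1 + r*0) = r*(1 + 0) = r*1 = r)
(j(12) + R(2))*(-25 - t) = (4 + 2)*(-25 - 1*⅒) = 6*(-25 - ⅒) = 6*(-251/10) = -753/5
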